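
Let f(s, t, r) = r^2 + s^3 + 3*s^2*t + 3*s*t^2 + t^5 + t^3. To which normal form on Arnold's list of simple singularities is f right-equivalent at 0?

E8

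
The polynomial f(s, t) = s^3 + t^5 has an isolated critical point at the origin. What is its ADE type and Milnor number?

Type E8, Milnor number mu = 8.

The Hessian of f at 0 is [[0, 0], [0, 0]] with rank 0, so corank 2. A Groebner basis of the Jacobian ideal J(f) in C{s,t} is {t^4, s^2}; counting standard monomials gives mu = 8. Corank 2; j^3 = s^3 is a perfect cube, so E-series; the 5-jet and mu = 8 give E_8.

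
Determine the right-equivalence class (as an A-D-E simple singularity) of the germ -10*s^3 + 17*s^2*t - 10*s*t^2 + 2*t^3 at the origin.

D4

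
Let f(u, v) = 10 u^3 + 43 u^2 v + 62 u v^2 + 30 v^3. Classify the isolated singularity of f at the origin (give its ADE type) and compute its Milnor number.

Type D_{4}, Milnor number mu = 4.

The Hessian of f at 0 has rank 0. Corank 2; j^3 = (2*u + 3*v)*(5*u^2 + 14*u*v + 10*v^2) splits into three distinct lines over C (the quadratic factor has nonzero discriminant), so D_4.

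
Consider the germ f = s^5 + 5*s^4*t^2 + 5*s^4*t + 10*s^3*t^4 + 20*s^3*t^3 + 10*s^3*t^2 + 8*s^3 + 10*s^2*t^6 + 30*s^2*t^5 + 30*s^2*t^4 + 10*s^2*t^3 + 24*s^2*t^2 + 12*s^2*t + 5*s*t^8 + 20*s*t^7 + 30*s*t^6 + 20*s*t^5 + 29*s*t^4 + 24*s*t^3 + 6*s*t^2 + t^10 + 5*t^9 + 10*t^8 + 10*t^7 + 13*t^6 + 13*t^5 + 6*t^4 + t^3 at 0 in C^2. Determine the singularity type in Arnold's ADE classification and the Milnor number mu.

Type E8, Milnor number mu = 8.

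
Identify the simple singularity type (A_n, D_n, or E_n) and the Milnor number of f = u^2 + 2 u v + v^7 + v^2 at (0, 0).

Type A6, Milnor number mu = 6.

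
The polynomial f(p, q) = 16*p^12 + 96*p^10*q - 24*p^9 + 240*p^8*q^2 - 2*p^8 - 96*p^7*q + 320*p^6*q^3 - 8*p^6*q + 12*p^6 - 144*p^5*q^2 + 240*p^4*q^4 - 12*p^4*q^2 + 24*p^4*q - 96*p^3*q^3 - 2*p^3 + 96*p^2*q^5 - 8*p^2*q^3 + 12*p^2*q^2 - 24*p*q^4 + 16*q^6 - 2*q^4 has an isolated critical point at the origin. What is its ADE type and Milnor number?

Type E_{6}, Milnor number mu = 6.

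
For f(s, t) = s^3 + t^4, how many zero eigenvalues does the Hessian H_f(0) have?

The Hessian at 0 is [[0, 0], [0, 0]] of rank 0; hence corank 2.

2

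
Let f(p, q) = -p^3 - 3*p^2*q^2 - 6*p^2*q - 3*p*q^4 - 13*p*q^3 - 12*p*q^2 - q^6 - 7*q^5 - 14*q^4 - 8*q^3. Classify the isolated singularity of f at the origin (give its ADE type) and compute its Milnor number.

Type E_{7}, Milnor number mu = 7.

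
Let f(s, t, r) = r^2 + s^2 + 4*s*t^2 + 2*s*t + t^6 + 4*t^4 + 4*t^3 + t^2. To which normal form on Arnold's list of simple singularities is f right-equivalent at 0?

A5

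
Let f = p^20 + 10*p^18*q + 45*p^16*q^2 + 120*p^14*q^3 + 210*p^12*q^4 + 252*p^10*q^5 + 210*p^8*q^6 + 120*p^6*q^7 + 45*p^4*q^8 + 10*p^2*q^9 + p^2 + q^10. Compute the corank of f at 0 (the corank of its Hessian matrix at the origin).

1

Hessian at 0 has rank 1.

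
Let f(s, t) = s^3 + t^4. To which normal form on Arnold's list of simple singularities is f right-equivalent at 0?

E_{6}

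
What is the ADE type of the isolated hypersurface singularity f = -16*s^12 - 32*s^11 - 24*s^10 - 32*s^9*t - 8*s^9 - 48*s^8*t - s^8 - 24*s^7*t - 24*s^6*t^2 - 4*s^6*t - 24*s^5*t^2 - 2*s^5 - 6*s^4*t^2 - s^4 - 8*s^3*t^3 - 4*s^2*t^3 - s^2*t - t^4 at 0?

D5

The Hessian of f at 0 has rank 0. Corank 2; j^3 = -s^2*t has shape L^2 M (L != M), so D-series; mu = 5 gives D_5.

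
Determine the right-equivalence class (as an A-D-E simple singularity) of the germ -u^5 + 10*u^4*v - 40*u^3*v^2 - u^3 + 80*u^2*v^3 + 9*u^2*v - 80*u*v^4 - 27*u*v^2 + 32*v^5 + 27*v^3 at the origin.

The Hessian of f at 0 has rank 0. Corank 2; j^3 = -(u - 3*v)^3 is a perfect cube, so E-series; the 5-jet and mu = 8 give E_8.

E8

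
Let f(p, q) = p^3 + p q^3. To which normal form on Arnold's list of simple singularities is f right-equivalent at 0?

E_{7}

The Hessian of f at 0 has rank 0. Corank 2; j^3 = p^3 is a perfect cube, so E-series; the 4-jet and mu = 7 give E_7.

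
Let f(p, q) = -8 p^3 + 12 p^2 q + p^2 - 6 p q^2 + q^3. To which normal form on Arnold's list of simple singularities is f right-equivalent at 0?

The Hessian of f at 0 has rank 1. Corank 1: A-series; mu = 2 gives A_2.

A_{2}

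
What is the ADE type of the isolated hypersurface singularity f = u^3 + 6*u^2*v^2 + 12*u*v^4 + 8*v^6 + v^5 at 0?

The Hessian of f at 0 has rank 0. Corank 2; j^3 = u^3 is a perfect cube, so E-series; the 5-jet and mu = 8 give E_8.

E_{8}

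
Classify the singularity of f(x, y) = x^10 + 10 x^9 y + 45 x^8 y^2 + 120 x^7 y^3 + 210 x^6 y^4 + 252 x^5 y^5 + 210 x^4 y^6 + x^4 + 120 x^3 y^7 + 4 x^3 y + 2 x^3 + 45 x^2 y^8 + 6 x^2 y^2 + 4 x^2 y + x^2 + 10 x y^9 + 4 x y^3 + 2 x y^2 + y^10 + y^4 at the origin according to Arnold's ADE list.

A_9

The Hessian of f at 0 has rank 1. Corank 1: A-series; mu = 9 gives A_9.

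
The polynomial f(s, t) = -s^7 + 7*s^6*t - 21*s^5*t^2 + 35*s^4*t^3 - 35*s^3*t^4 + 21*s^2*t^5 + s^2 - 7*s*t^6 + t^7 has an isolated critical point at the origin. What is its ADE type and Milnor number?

Type A_{6}, Milnor number mu = 6.

The Hessian of f at 0 has rank 1. Corank 1: A-series; mu = 6 gives A_6.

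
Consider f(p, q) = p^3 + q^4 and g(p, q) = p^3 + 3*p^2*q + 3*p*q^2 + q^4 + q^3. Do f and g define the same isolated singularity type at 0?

The Hessian of f at 0 is [[0, 0], [0, 0]] with rank 0, so corank 2. A Groebner basis of the Jacobian ideal J(f) in C{p,q} is {q^3, p^2}; counting standard monomials gives mu = 6. Corank 2; j^3 = p^3 is a perfect cube, so E-series; the 4-jet and mu = 6 give E_6. The Hessian of g at 0 is [[0, 0], [0, 0]] with rank 0, so corank 2. A Groebner basis of the Jacobian ideal J(g) in C{p,q} is {q^3, p^2 + 2*p*q + q^2}; counting standard monomials gives mu = 6. Corank 2; j^3 = (p + q)^3 is a perfect cube, so E-series; the 4-jet and mu = 6 give E_6. Both have type E_6, hence right-equivalent.

Yes.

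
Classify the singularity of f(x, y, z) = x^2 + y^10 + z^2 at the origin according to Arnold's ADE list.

The Hessian of f at 0 has rank 2. Corank 1: A-series; mu = 9 gives A_9.

A_{9}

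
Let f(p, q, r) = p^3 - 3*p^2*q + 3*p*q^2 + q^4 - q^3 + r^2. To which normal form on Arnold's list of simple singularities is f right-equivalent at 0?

E_{6}

The Hessian of f at 0 has rank 1. Corank 2; j^3 = (p - q)^3 is a perfect cube, so E-series; the 4-jet and mu = 6 give E_6.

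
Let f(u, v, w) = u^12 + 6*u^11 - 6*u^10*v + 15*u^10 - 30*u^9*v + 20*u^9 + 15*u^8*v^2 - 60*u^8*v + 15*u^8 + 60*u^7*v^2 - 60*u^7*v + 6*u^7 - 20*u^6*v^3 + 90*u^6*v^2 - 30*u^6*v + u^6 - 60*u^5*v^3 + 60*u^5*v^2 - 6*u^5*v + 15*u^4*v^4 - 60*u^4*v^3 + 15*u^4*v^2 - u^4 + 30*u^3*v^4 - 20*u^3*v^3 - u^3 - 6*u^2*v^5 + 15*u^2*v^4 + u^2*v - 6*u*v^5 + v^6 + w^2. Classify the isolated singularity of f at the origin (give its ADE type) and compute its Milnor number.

The Hessian of f at 0 is [[0, 0, 0], [0, 0, 0], [0, 0, 2]] with rank 1, so corank 2. A Groebner basis of the Jacobian ideal J(f) in C{u,v,w} is {u*v/6 + v^5, u*v^2, u^2 - u*v, w}; counting standard monomials gives mu = 7. Corank 2; j^3 = -u^2*(u - v) has shape L^2 M (L != M), so D-series; mu = 7 gives D_7.

Type D7, Milnor number mu = 7.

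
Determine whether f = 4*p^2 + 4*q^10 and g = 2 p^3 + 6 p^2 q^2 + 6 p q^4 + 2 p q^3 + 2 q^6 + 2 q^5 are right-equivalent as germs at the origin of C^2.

No.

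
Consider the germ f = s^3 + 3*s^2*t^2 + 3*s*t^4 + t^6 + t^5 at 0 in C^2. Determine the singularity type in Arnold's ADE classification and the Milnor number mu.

Type E_{8}, Milnor number mu = 8.

The Hessian of f at 0 is [[0, 0], [0, 0]] with rank 0, so corank 2. A Groebner basis of the Jacobian ideal J(f) in C{s,t} is {t^4, s^3, s^2/2 + s*t^2}; counting standard monomials gives mu = 8. Corank 2; j^3 = s^3 is a perfect cube, so E-series; the 5-jet and mu = 8 give E_8.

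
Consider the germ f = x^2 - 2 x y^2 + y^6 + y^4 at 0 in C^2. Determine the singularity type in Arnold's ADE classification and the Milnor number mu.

Type A_{5}, Milnor number mu = 5.

The Hessian of f at 0 is [[2, 0], [0, 0]] with rank 1, so corank 1. A Groebner basis of the Jacobian ideal J(f) in C{x,y} is {x^3, x^2*y, -x + y^2}; counting standard monomials gives mu = 5. Corank 1: A-series; mu = 5 gives A_5.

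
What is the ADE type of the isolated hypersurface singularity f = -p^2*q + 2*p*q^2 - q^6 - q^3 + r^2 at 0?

D7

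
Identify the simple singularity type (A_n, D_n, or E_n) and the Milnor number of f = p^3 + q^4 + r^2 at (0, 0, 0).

Type E_{6}, Milnor number mu = 6.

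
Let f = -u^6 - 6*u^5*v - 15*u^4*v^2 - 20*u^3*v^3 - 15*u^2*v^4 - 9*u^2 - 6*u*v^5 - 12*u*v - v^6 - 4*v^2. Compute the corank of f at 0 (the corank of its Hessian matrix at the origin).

1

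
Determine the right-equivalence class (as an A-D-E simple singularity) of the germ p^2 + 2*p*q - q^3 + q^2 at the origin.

A_{2}

The Hessian of f at 0 is [[2, 2], [2, 2]] with rank 1, so corank 1. A Groebner basis of the Jacobian ideal J(f) in C{p,q} is {q^2, p + q}; counting standard monomials gives mu = 2. Corank 1: A-series; mu = 2 gives A_2.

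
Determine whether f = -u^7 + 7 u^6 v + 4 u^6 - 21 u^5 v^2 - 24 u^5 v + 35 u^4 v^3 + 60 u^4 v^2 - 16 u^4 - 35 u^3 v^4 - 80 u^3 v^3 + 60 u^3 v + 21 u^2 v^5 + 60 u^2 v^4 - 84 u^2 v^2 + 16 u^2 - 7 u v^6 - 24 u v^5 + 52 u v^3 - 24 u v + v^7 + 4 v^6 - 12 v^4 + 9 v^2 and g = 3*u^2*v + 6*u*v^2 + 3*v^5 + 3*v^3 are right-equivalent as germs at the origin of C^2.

No.

The Hessian of f at 0 has rank 1. Corank 1: A-series; mu = 6 gives A_6. The Hessian of g at 0 has rank 0. Corank 2; j^3 = 3*v*(u + v)^2 has shape L^2 M (L != M), so D-series; mu = 6 gives D_6. f is A_6 but g is D_6, hence not right-equivalent.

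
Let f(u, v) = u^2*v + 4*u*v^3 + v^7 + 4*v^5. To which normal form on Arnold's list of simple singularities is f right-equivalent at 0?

The Hessian of f at 0 is [[0, 0], [0, 0]] with rank 0, so corank 2. A Groebner basis of the Jacobian ideal J(f) in C{u,v} is {u^2*v^2 + 4*u^2/7 + 8*u*v^2/7, u^3 - 8*u^2/7 - 16*u*v^2/7, u*v/2 + v^3}; counting standard monomials gives mu = 8. Corank 2; j^3 = u^2*v has shape L^2 M (L != M), so D-series; mu = 8 gives D_8.

D_8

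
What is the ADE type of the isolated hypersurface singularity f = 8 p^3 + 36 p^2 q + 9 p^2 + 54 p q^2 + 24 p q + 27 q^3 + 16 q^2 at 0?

A_{2}

The Hessian of f at 0 is [[18, 24], [24, 32]] with rank 1, so corank 1. A Groebner basis of the Jacobian ideal J(f) in C{p,q} is {q^2, p + 4*q/3}; counting standard monomials gives mu = 2. Corank 1: A-series; mu = 2 gives A_2.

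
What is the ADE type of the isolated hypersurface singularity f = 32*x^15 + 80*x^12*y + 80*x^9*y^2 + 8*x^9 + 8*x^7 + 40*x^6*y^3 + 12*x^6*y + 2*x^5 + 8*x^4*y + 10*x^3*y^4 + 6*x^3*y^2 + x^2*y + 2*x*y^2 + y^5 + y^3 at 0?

The Hessian of f at 0 is [[0, 0], [0, 0]] with rank 0, so corank 2. A Groebner basis of the Jacobian ideal J(f) in C{x,y} is {-x*y/2 + y^4 - y^2/2, x*y^2 + y^3, x^2 + 9*x*y/2 + 7*y^2/2}; counting standard monomials gives mu = 6. Corank 2; j^3 = y*(x + y)^2 has shape L^2 M (L != M), so D-series; mu = 6 gives D_6.

D6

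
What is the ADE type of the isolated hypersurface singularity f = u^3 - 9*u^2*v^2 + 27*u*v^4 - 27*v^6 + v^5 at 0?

E_{8}

The Hessian of f at 0 has rank 0. Corank 2; j^3 = u^3 is a perfect cube, so E-series; the 5-jet and mu = 8 give E_8.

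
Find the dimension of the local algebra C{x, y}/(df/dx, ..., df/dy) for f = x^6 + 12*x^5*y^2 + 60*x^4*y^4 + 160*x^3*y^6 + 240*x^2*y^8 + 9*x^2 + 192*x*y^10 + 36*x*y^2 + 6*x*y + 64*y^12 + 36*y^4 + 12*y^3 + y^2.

5

The Hessian of f at 0 is [[18, 6], [6, 2]] with rank 1, so corank 1. A Groebner basis of the Jacobian ideal J(f) in C{x,y} is {x^3 + x^2/6 + 5*x*y/54 - x/162 - y/486, x^2*y - x^2/3 - x*y/6 + x/108 + y/324, x/2 + y^2 + y/6}; counting standard monomials gives mu = 5. Corank 1: A-series; mu = 5 gives A_5.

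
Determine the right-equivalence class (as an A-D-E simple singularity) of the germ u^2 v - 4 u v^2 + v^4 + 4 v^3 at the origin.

D_{5}

The Hessian of f at 0 has rank 0. Corank 2; j^3 = v*(u - 2*v)^2 has shape L^2 M (L != M), so D-series; mu = 5 gives D_5.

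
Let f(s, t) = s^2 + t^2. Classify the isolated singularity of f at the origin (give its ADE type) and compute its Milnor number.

The Hessian of f at 0 is [[2, 0], [0, 2]] with rank 2, so corank 0. A Groebner basis of the Jacobian ideal J(f) in C{s,t} is {s, t}; counting standard monomials gives mu = 1. Corank 0: nondegenerate Morse point, so A_1.

Type A_{1}, Milnor number mu = 1.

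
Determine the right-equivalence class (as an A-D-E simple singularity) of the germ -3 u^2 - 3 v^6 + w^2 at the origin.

A_{5}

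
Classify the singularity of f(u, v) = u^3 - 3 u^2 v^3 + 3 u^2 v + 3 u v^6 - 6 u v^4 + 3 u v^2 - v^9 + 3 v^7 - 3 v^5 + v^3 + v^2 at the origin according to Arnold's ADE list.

The Hessian of f at 0 has rank 1. Corank 1: A-series; mu = 2 gives A_2.

A2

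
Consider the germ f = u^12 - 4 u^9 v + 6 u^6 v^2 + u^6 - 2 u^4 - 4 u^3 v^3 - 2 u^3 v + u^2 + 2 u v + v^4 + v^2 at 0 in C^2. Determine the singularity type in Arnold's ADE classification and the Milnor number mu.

Type A_3, Milnor number mu = 3.

The Hessian of f at 0 has rank 1. Corank 1: A-series; mu = 3 gives A_3.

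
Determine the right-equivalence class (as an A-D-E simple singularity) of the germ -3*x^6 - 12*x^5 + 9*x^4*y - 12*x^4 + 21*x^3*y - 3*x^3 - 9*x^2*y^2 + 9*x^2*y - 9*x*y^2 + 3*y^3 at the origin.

E_7

The Hessian of f at 0 has rank 0. Corank 2; j^3 = -3*(x - y)^3 is a perfect cube, so E-series; the 4-jet and mu = 7 give E_7.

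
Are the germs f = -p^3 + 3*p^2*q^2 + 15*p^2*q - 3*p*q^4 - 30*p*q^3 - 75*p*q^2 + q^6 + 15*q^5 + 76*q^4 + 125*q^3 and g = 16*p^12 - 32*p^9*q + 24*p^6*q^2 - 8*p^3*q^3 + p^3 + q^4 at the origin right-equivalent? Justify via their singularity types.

Yes.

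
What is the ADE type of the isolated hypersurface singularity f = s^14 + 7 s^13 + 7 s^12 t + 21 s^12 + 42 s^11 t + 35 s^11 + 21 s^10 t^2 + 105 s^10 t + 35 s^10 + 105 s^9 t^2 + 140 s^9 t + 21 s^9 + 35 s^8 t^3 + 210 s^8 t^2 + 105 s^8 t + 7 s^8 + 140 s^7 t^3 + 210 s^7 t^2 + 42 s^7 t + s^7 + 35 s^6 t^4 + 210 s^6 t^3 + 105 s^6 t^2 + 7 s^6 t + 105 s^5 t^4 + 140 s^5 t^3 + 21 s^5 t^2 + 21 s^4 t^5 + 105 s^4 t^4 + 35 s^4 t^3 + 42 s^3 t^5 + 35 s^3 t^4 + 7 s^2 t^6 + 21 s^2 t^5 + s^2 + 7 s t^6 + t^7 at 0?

A_6

The Hessian of f at 0 is [[2, 0], [0, 0]] with rank 1, so corank 1. A Groebner basis of the Jacobian ideal J(f) in C{s,t} is {t^6, s}; counting standard monomials gives mu = 6. Corank 1: A-series; mu = 6 gives A_6.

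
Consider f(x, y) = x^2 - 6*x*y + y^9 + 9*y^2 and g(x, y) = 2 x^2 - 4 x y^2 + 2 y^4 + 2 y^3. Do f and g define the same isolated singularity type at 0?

The Hessian of f at 0 is [[2, -6], [-6, 18]] with rank 1, so corank 1. A Groebner basis of the Jacobian ideal J(f) in C{x,y} is {y^8, x - 3*y}; counting standard monomials gives mu = 8. Corank 1: A-series; mu = 8 gives A_8. The Hessian of g at 0 is [[4, 0], [0, 0]] with rank 1, so corank 1. A Groebner basis of the Jacobian ideal J(g) in C{x,y} is {y^2, x}; counting standard monomials gives mu = 2. Corank 1: A-series; mu = 2 gives A_2. f is A_8 but g is A_2, hence not right-equivalent.

No.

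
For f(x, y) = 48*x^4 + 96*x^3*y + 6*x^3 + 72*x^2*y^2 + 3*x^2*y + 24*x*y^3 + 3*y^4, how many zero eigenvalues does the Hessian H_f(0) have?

The Hessian at 0 is [[0, 0], [0, 0]] of rank 0; hence corank 2.

2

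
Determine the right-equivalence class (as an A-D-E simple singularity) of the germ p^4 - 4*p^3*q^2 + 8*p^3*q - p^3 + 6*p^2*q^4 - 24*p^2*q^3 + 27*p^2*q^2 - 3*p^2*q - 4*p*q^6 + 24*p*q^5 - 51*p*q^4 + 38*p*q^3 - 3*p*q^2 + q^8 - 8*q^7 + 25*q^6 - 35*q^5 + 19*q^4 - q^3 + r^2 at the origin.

E6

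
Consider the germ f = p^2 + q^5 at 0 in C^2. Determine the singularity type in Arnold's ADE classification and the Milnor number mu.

The Hessian of f at 0 has rank 1. Corank 1: A-series; mu = 4 gives A_4.

Type A_{4}, Milnor number mu = 4.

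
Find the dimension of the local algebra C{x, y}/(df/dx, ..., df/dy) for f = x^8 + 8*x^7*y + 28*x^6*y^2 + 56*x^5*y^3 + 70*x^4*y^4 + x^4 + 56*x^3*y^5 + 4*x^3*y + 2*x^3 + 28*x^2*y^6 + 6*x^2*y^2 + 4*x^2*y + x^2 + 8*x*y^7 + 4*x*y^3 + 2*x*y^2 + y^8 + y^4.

7

The Hessian of f at 0 has rank 1. Corank 1: A-series; mu = 7 gives A_7.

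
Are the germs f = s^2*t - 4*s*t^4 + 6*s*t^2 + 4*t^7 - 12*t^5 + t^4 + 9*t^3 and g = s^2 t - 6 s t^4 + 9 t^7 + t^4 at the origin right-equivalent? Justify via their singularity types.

Yes.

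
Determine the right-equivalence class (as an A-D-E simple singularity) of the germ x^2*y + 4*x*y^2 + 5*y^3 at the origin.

The Hessian of f at 0 is [[0, 0], [0, 0]] with rank 0, so corank 2. A Groebner basis of the Jacobian ideal J(f) in C{x,y} is {y^3, x^2 - y^2, x*y + 2*y^2}; counting standard monomials gives mu = 4. Corank 2; j^3 = y*(x^2 + 4*x*y + 5*y^2) splits into three distinct lines over C (the quadratic factor has nonzero discriminant), so D_4.

D4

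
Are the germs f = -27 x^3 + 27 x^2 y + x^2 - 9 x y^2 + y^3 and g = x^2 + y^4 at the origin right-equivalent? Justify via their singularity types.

The Hessian of f at 0 has rank 1. Corank 1: A-series; mu = 2 gives A_2. The Hessian of g at 0 has rank 1. Corank 1: A-series; mu = 3 gives A_3. f is A_2 but g is A_3, hence not right-equivalent.

No.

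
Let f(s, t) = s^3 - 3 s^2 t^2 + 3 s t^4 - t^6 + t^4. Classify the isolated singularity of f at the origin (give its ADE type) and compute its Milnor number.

The Hessian of f at 0 has rank 0. Corank 2; j^3 = s^3 is a perfect cube, so E-series; the 4-jet and mu = 6 give E_6.

Type E6, Milnor number mu = 6.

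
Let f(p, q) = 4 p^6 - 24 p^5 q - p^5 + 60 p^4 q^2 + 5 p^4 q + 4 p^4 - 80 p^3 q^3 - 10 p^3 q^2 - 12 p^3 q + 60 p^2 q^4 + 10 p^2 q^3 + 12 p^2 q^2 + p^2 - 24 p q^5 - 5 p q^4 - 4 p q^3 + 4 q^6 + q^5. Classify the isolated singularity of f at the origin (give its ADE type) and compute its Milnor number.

Type A_4, Milnor number mu = 4.

The Hessian of f at 0 is [[2, 0], [0, 0]] with rank 1, so corank 1. A Groebner basis of the Jacobian ideal J(f) in C{p,q} is {-p/2 + q^3, p^2, p*q}; counting standard monomials gives mu = 4. Corank 1: A-series; mu = 4 gives A_4.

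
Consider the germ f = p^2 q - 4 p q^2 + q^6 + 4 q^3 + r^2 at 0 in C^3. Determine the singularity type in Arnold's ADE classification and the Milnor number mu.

Type D_7, Milnor number mu = 7.

The Hessian of f at 0 has rank 1. Corank 2; j^3 = q*(p - 2*q)^2 has shape L^2 M (L != M), so D-series; mu = 7 gives D_7.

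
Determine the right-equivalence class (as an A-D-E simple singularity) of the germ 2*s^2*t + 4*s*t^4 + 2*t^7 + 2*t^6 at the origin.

D_7

The Hessian of f at 0 has rank 0. Corank 2; j^3 = 2*s^2*t has shape L^2 M (L != M), so D-series; mu = 7 gives D_7.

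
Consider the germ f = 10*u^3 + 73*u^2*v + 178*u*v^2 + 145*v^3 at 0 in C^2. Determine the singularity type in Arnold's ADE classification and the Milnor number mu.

Type D_{4}, Milnor number mu = 4.

The Hessian of f at 0 has rank 0. Corank 2; j^3 = (2*u + 5*v)*(5*u^2 + 24*u*v + 29*v^2) splits into three distinct lines over C (the quadratic factor has nonzero discriminant), so D_4.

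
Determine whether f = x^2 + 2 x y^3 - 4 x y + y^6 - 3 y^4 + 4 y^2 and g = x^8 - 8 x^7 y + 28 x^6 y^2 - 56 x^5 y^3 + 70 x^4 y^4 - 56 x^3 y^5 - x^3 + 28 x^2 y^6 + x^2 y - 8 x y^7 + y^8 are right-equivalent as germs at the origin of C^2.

The Hessian of f at 0 is [[2, -4], [-4, 8]] with rank 1, so corank 1. A Groebner basis of the Jacobian ideal J(f) in C{x,y} is {y^3, x - 2*y}; counting standard monomials gives mu = 3. Corank 1: A-series; mu = 3 gives A_3. The Hessian of g at 0 is [[0, 0], [0, 0]] with rank 0, so corank 2. A Groebner basis of the Jacobian ideal J(g) in C{x,y} is {x*y/8 + y^7, x*y^2, x^2 - x*y}; counting standard monomials gives mu = 9. Corank 2; j^3 = -x^2*(x - y) has shape L^2 M (L != M), so D-series; mu = 9 gives D_9. f is A_3 but g is D_9, hence not right-equivalent.

No.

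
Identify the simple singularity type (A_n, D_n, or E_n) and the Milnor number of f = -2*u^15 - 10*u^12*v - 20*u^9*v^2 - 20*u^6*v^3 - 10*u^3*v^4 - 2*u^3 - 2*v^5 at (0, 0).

Type E8, Milnor number mu = 8.

The Hessian of f at 0 is [[0, 0], [0, 0]] with rank 0, so corank 2. A Groebner basis of the Jacobian ideal J(f) in C{u,v} is {v^4, u^2}; counting standard monomials gives mu = 8. Corank 2; j^3 = -2*u^3 is a perfect cube, so E-series; the 5-jet and mu = 8 give E_8.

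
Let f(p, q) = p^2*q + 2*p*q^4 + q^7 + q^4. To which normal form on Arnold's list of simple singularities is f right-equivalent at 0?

D_{5}

The Hessian of f at 0 has rank 0. Corank 2; j^3 = p^2*q has shape L^2 M (L != M), so D-series; mu = 5 gives D_5.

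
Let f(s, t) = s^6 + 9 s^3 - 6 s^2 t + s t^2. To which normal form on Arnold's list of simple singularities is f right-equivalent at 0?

The Hessian of f at 0 has rank 0. Corank 2; j^3 = s*(3*s - t)^2 has shape L^2 M (L != M), so D-series; mu = 7 gives D_7.

D_{7}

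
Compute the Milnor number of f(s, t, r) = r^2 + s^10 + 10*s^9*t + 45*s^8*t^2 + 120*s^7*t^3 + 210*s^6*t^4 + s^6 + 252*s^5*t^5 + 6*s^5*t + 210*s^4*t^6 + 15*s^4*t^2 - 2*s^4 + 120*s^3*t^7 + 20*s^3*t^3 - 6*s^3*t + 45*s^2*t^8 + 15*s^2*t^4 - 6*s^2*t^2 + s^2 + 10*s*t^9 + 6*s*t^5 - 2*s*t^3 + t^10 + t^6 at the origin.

9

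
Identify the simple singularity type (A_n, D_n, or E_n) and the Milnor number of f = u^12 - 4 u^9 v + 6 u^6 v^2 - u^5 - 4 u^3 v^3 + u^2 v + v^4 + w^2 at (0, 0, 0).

The Hessian of f at 0 has rank 1. Corank 2; j^3 = u^2*v has shape L^2 M (L != M), so D-series; mu = 5 gives D_5.

Type D_{5}, Milnor number mu = 5.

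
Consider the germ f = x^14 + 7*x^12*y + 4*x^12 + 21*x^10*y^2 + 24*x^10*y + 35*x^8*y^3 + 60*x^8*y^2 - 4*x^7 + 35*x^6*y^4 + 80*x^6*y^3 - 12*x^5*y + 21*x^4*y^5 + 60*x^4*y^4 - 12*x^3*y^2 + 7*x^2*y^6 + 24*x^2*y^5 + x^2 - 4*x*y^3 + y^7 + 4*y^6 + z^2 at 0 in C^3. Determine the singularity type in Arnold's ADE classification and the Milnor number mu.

The Hessian of f at 0 is [[2, 0, 0], [0, 0, 0], [0, 0, 2]] with rank 2, so corank 1. A Groebner basis of the Jacobian ideal J(f) in C{x,y,z} is {-x/2 + y^3, x^2, z}; counting standard monomials gives mu = 6. Corank 1: A-series; mu = 6 gives A_6.

Type A_6, Milnor number mu = 6.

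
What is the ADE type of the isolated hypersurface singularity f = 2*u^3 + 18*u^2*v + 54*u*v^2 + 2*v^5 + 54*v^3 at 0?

E_{8}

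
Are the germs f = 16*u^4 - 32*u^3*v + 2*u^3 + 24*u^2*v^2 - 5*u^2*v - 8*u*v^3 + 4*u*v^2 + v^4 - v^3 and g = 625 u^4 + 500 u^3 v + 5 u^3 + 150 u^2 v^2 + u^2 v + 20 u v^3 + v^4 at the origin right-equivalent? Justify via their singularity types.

The Hessian of f at 0 is [[0, 0], [0, 0]] with rank 0, so corank 2. A Groebner basis of the Jacobian ideal J(f) in C{u,v} is {u*v^2 - u*v/8 + v^2/8, -u*v/8 + v^3 + v^2/8, u^2 - 3*u*v/2 + v^2/2}; counting standard monomials gives mu = 5. Corank 2; j^3 = (u - v)^2*(2*u - v) has shape L^2 M (L != M), so D-series; mu = 5 gives D_5. The Hessian of g at 0 is [[0, 0], [0, 0]] with rank 0, so corank 2. A Groebner basis of the Jacobian ideal J(g) in C{u,v} is {u*v^2, -u*v/20 + v^3, u^2 + u*v/5}; counting standard monomials gives mu = 5. Corank 2; j^3 = u^2*(5*u + v) has shape L^2 M (L != M), so D-series; mu = 5 gives D_5. Both have type D_5, hence right-equivalent.

Yes.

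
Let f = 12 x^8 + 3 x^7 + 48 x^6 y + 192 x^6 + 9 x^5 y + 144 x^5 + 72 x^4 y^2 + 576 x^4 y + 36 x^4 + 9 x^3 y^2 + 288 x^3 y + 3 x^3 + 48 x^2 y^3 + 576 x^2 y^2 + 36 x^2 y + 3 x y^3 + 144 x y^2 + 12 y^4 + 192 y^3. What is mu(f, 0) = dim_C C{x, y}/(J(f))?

The Hessian of f at 0 is [[0, 0], [0, 0]] with rank 0, so corank 2. A Groebner basis of the Jacobian ideal J(f) in C{x,y} is {-3*x^2/12176 - 3*x*y/1522 + y^4 - y^3/12176 - 3*y^2/761, x^3 + 2301*x^2/3044 + 4602*x*y/761 + 195583*y^3/3044 + 9204*y^2/761, x^2*y - 1535*x^2/12176 - 1535*x*y/1522 - 585983*y^3/36528 - 1535*y^2/761, 12*x^2/761 + x*y^2 + 96*x*y/761 + 3048*y^3/761 + 192*y^2/761}; counting standard monomials gives mu = 7. Corank 2; j^3 = 3*(x + 4*y)^3 is a perfect cube, so E-series; the 4-jet and mu = 7 give E_7.

7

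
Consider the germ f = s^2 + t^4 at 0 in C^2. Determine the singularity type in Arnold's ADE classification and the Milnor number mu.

Type A_3, Milnor number mu = 3.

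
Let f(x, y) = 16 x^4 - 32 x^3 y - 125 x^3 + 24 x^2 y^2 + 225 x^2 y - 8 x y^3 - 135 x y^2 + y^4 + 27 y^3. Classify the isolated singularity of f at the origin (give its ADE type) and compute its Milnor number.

Type E6, Milnor number mu = 6.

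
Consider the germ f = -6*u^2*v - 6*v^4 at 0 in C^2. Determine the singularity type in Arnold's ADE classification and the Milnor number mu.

Type D_{5}, Milnor number mu = 5.

The Hessian of f at 0 has rank 0. Corank 2; j^3 = -6*u^2*v has shape L^2 M (L != M), so D-series; mu = 5 gives D_5.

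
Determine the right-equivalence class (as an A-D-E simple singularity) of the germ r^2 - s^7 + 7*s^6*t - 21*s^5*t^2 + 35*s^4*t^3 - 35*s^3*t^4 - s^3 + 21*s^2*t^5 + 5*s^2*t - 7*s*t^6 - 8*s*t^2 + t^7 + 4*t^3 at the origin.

The Hessian of f at 0 is [[0, 0, 0], [0, 0, 0], [0, 0, 2]] with rank 1, so corank 2. A Groebner basis of the Jacobian ideal J(f) in C{s,t,r} is {-s*t/7 + t^6 + 2*t^2/7, s*t^2 - 2*t^3, s^2 - 3*s*t + 2*t^2, r}; counting standard monomials gives mu = 8. Corank 2; j^3 = -(s - 2*t)^2*(s - t) has shape L^2 M (L != M), so D-series; mu = 8 gives D_8.

D8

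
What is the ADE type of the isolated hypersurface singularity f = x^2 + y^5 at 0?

A4

The Hessian of f at 0 has rank 1. Corank 1: A-series; mu = 4 gives A_4.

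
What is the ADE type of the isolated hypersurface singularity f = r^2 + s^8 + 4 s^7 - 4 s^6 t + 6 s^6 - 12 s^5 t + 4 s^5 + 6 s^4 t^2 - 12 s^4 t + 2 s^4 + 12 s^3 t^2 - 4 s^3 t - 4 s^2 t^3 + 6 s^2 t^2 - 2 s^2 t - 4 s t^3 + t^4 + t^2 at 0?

A_{3}

The Hessian of f at 0 has rank 2. Corank 1: A-series; mu = 3 gives A_3.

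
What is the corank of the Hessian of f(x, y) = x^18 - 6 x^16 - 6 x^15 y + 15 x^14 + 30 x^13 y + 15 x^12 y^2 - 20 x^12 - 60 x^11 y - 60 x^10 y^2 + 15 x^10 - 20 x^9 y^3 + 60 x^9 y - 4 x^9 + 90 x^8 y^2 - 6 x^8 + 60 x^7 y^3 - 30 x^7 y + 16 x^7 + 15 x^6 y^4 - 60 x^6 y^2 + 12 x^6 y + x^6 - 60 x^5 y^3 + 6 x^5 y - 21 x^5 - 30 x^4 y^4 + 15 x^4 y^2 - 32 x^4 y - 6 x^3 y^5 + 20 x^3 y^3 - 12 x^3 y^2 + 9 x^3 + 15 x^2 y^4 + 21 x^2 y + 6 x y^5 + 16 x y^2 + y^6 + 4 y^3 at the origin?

2

The Hessian at 0 is [[0, 0], [0, 0]] of rank 0; hence corank 2.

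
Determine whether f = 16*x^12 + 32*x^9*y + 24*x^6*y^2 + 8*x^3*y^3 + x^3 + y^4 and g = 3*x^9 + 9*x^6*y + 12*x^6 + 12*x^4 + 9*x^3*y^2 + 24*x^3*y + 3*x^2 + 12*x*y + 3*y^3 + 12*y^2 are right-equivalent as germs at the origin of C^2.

No.

The Hessian of f at 0 has rank 0. Corank 2; j^3 = x^3 is a perfect cube, so E-series; the 4-jet and mu = 6 give E_6. The Hessian of g at 0 has rank 1. Corank 1: A-series; mu = 2 gives A_2. f is E_6 but g is A_2, hence not right-equivalent.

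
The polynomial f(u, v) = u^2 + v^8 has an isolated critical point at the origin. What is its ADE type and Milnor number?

Type A_7, Milnor number mu = 7.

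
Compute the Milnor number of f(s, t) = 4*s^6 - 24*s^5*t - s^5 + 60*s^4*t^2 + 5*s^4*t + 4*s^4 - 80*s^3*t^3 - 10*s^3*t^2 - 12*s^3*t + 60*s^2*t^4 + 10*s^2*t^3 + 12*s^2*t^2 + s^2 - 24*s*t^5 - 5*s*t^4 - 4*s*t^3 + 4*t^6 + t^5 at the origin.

4

The Hessian of f at 0 has rank 1. Corank 1: A-series; mu = 4 gives A_4.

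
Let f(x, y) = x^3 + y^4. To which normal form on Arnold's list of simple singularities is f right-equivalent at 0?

E_6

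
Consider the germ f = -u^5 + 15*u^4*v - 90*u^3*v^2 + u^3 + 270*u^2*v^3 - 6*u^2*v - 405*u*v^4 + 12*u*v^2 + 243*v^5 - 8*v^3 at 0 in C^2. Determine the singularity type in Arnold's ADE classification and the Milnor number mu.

The Hessian of f at 0 is [[0, 0], [0, 0]] with rank 0, so corank 2. A Groebner basis of the Jacobian ideal J(f) in C{u,v} is {v^5, u*v^3 - 9*v^4/4, u^2 - 4*u*v + 4*v^2}; counting standard monomials gives mu = 8. Corank 2; j^3 = (u - 2*v)^3 is a perfect cube, so E-series; the 5-jet and mu = 8 give E_8.

Type E_8, Milnor number mu = 8.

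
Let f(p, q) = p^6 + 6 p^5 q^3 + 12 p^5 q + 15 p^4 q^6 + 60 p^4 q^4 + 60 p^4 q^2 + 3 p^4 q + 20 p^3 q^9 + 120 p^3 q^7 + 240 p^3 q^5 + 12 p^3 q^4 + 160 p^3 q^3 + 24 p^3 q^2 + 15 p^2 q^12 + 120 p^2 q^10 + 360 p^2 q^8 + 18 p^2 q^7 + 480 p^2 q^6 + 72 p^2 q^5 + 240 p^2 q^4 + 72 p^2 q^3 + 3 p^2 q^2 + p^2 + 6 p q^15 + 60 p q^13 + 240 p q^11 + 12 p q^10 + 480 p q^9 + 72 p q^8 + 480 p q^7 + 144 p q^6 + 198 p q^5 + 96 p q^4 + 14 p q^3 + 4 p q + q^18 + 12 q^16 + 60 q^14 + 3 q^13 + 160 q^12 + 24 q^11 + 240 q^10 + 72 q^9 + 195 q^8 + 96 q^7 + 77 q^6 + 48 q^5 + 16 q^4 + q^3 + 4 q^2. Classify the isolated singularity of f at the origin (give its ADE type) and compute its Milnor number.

Type A_{2}, Milnor number mu = 2.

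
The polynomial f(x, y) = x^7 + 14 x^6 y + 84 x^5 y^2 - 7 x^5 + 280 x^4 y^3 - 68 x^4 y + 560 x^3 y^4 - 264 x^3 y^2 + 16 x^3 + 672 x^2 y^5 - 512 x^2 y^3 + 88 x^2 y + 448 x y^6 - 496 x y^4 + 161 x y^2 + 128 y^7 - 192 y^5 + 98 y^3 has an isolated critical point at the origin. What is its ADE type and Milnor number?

The Hessian of f at 0 has rank 0. Corank 2; j^3 = (x + 2*y)*(4*x + 7*y)^2 has shape L^2 M (L != M), so D-series; mu = 6 gives D_6.

Type D6, Milnor number mu = 6.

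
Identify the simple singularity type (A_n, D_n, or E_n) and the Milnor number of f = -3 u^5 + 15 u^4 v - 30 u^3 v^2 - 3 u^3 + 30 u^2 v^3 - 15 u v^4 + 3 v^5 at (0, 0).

Type E_8, Milnor number mu = 8.

The Hessian of f at 0 has rank 0. Corank 2; j^3 = -3*u^3 is a perfect cube, so E-series; the 5-jet and mu = 8 give E_8.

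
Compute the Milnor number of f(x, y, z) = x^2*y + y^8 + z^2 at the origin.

9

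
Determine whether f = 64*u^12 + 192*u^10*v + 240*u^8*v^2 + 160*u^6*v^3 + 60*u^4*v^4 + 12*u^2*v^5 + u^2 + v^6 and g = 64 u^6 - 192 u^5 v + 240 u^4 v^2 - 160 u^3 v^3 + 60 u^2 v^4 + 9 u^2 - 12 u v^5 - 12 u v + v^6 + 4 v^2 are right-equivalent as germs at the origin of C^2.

The Hessian of f at 0 is [[2, 0], [0, 0]] with rank 1, so corank 1. A Groebner basis of the Jacobian ideal J(f) in C{u,v} is {v^5, u}; counting standard monomials gives mu = 5. Corank 1: A-series; mu = 5 gives A_5. The Hessian of g at 0 is [[18, -12], [-12, 8]] with rank 1, so corank 1. A Groebner basis of the Jacobian ideal J(g) in C{u,v} is {v^5, u - 2*v/3}; counting standard monomials gives mu = 5. Corank 1: A-series; mu = 5 gives A_5. Both have type A_5, hence right-equivalent.

Yes.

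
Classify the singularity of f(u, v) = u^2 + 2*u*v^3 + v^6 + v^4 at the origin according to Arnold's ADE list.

A_{3}

The Hessian of f at 0 has rank 1. Corank 1: A-series; mu = 3 gives A_3.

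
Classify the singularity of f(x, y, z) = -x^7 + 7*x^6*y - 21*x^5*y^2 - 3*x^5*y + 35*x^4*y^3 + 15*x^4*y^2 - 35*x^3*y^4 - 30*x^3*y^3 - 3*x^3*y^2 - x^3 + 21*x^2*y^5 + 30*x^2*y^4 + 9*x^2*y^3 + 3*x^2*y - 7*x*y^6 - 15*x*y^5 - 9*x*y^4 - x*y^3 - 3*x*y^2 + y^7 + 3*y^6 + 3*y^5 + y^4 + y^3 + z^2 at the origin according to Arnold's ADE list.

The Hessian of f at 0 has rank 1. Corank 2; j^3 = -(x - y)^3 is a perfect cube, so E-series; the 4-jet and mu = 7 give E_7.

E_{7}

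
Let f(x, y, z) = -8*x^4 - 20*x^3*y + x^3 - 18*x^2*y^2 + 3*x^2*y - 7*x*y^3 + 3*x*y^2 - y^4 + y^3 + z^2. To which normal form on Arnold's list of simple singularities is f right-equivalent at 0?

The Hessian of f at 0 is [[0, 0, 0], [0, 0, 0], [0, 0, 2]] with rank 1, so corank 2. A Groebner basis of the Jacobian ideal J(f) in C{x,y,z} is {3*x^2/4 + 3*x*y/2 + y^4 + y^3/4 + 3*y^2/4, x^3 - 9*x^2/4 - 9*x*y/2 + y^3/4 - 9*y^2/4, x^2*y + 7*x^2/4 + 7*x*y/2 - 5*y^3/12 + 7*y^2/4, -x^2 + x*y^2 - 2*x*y + 2*y^3/3 - y^2, z}; counting standard monomials gives mu = 7. Corank 2; j^3 = (x + y)^3 is a perfect cube, so E-series; the 4-jet and mu = 7 give E_7.

E7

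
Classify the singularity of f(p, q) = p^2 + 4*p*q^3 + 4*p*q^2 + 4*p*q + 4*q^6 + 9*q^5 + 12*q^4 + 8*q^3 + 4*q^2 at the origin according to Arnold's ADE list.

The Hessian of f at 0 is [[2, 4], [4, 8]] with rank 1, so corank 1. A Groebner basis of the Jacobian ideal J(f) in C{p,q} is {p/2 + q^3 + q^2 + q, p^2 + 4*p + 4*q^2 + 8*q, p*q - p - 2*q}; counting standard monomials gives mu = 4. Corank 1: A-series; mu = 4 gives A_4.

A_{4}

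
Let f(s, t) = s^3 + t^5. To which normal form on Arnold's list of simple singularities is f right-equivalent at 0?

E_{8}

The Hessian of f at 0 is [[0, 0], [0, 0]] with rank 0, so corank 2. A Groebner basis of the Jacobian ideal J(f) in C{s,t} is {t^4, s^2}; counting standard monomials gives mu = 8. Corank 2; j^3 = s^3 is a perfect cube, so E-series; the 5-jet and mu = 8 give E_8.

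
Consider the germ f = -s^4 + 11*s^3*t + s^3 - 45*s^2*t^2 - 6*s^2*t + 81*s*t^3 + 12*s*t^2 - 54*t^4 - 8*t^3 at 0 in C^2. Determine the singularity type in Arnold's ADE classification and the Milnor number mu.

The Hessian of f at 0 has rank 0. Corank 2; j^3 = (s - 2*t)^3 is a perfect cube, so E-series; the 4-jet and mu = 7 give E_7.

Type E_{7}, Milnor number mu = 7.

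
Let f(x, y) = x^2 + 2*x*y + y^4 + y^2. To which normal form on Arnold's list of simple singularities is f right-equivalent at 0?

A_{3}

The Hessian of f at 0 is [[2, 2], [2, 2]] with rank 1, so corank 1. A Groebner basis of the Jacobian ideal J(f) in C{x,y} is {y^3, x + y}; counting standard monomials gives mu = 3. Corank 1: A-series; mu = 3 gives A_3.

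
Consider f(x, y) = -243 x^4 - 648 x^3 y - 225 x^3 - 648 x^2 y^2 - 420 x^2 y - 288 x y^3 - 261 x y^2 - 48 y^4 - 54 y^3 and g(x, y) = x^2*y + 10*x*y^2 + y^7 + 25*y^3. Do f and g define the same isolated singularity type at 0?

The Hessian of f at 0 is [[0, 0], [0, 0]] with rank 0, so corank 2. A Groebner basis of the Jacobian ideal J(f) in C{x,y} is {x*y^2 + 125*x*y/4 + 75*y^2/4, -625*x*y/12 + y^3 - 125*y^2/4, x^2 + 19*x*y/15 + 2*y^2/5}; counting standard monomials gives mu = 5. Corank 2; j^3 = -3*(3*x + 2*y)*(5*x + 3*y)^2 has shape L^2 M (L != M), so D-series; mu = 5 gives D_5. The Hessian of g at 0 is [[0, 0], [0, 0]] with rank 0, so corank 2. A Groebner basis of the Jacobian ideal J(g) in C{x,y} is {x^2/7 + y^6 - 25*y^2/7, x^3 + 125*y^3, x*y + 5*y^2}; counting standard monomials gives mu = 8. Corank 2; j^3 = y*(x + 5*y)^2 has shape L^2 M (L != M), so D-series; mu = 8 gives D_8. f is D_5 but g is D_8, hence not right-equivalent.

No.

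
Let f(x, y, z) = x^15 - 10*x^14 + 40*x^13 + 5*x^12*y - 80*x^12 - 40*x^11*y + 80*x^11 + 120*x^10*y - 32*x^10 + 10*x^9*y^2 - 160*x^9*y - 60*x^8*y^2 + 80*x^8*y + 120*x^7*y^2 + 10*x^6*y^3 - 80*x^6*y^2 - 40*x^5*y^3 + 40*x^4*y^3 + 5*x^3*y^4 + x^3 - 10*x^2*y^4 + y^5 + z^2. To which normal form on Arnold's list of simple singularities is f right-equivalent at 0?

The Hessian of f at 0 has rank 1. Corank 2; j^3 = x^3 is a perfect cube, so E-series; the 5-jet and mu = 8 give E_8.

E_{8}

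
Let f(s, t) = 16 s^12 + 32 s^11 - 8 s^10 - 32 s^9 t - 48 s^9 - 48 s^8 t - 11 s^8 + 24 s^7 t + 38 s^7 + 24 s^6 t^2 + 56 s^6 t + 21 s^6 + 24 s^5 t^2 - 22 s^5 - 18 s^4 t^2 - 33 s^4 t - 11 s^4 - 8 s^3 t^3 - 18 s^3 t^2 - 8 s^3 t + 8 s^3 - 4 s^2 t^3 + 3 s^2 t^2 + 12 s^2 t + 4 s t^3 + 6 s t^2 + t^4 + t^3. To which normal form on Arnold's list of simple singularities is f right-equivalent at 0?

E_6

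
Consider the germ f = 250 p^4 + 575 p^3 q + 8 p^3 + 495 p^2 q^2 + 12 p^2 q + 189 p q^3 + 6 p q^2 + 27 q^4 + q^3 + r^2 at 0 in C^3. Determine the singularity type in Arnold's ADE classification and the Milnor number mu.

Type E_7, Milnor number mu = 7.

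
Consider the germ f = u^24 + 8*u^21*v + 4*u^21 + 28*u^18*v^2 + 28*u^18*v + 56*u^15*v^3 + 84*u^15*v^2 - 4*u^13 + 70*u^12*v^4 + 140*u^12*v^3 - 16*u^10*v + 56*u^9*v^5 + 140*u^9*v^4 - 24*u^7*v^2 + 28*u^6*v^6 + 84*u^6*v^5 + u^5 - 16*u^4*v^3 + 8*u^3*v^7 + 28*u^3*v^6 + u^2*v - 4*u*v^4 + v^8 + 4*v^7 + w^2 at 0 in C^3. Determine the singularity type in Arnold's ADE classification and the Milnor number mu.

Type D9, Milnor number mu = 9.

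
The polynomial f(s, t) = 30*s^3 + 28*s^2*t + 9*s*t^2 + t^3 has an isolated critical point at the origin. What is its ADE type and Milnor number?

Type D_4, Milnor number mu = 4.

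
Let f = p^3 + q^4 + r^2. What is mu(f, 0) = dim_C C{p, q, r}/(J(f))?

The Hessian of f at 0 is [[0, 0, 0], [0, 0, 0], [0, 0, 2]] with rank 1, so corank 2. A Groebner basis of the Jacobian ideal J(f) in C{p,q,r} is {q^3, p^2, r}; counting standard monomials gives mu = 6. Corank 2; j^3 = p^3 is a perfect cube, so E-series; the 4-jet and mu = 6 give E_6.

6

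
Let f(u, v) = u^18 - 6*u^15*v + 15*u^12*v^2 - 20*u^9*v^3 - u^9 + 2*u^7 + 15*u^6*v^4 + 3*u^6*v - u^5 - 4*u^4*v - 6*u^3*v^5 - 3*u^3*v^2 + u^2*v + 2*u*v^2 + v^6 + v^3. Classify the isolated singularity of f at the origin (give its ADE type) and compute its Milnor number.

Type D_7, Milnor number mu = 7.

The Hessian of f at 0 has rank 0. Corank 2; j^3 = v*(u + v)^2 has shape L^2 M (L != M), so D-series; mu = 7 gives D_7.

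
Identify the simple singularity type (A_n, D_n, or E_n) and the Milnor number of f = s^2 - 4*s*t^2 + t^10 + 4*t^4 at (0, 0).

Type A_9, Milnor number mu = 9.

The Hessian of f at 0 has rank 1. Corank 1: A-series; mu = 9 gives A_9.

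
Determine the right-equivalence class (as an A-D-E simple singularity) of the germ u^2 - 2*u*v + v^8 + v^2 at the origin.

The Hessian of f at 0 has rank 1. Corank 1: A-series; mu = 7 gives A_7.

A_{7}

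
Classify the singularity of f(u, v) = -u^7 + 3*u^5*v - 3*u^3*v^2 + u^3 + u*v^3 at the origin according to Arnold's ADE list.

E_7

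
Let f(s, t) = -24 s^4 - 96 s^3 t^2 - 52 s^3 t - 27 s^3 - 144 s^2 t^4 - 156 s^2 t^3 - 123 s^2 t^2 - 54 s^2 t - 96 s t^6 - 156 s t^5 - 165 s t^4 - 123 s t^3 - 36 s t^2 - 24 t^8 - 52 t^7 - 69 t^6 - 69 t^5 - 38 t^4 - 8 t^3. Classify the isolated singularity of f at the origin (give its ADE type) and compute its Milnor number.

Type E_7, Milnor number mu = 7.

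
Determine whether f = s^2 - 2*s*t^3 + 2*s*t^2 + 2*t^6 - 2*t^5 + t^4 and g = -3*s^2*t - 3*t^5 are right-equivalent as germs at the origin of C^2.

The Hessian of f at 0 is [[2, 0], [0, 0]] with rank 1, so corank 1. A Groebner basis of the Jacobian ideal J(f) in C{s,t} is {s*t^2 + s*t + s + t^2, -s + t^3 - t^2, s^2 - s*t - s - t^2}; counting standard monomials gives mu = 5. Corank 1: A-series; mu = 5 gives A_5. The Hessian of g at 0 is [[0, 0], [0, 0]] with rank 0, so corank 2. A Groebner basis of the Jacobian ideal J(g) in C{s,t} is {s^2/5 + t^4, s^3, s*t}; counting standard monomials gives mu = 6. Corank 2; j^3 = -3*s^2*t has shape L^2 M (L != M), so D-series; mu = 6 gives D_6. f is A_5 but g is D_6, hence not right-equivalent.

No.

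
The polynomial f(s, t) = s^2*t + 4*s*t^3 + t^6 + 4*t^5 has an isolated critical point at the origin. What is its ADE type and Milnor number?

Type D_{7}, Milnor number mu = 7.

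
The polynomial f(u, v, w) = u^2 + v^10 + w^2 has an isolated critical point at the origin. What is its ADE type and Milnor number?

Type A9, Milnor number mu = 9.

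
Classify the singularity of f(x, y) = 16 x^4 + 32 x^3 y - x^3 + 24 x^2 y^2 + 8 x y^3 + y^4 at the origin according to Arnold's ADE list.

E6

The Hessian of f at 0 has rank 0. Corank 2; j^3 = -x^3 is a perfect cube, so E-series; the 4-jet and mu = 6 give E_6.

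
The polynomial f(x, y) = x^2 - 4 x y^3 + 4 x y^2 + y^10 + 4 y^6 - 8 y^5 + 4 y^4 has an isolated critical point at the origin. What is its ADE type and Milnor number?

The Hessian of f at 0 has rank 1. Corank 1: A-series; mu = 9 gives A_9.

Type A9, Milnor number mu = 9.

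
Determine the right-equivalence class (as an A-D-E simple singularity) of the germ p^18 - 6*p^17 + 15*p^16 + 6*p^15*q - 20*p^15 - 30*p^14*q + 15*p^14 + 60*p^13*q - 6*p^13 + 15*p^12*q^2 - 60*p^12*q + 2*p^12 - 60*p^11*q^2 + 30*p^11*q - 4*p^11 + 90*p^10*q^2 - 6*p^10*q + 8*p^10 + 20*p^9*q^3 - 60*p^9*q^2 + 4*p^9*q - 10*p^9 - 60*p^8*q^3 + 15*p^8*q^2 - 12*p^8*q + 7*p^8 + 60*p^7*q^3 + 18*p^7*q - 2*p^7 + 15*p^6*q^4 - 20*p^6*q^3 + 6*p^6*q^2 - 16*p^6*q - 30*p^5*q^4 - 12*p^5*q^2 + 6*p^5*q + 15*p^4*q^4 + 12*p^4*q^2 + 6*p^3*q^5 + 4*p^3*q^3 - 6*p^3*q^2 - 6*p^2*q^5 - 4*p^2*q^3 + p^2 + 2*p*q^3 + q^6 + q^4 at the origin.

A3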